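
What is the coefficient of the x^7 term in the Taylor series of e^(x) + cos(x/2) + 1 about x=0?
Expand to order 7: e^(x) + cos(x/2) + 1 = x^7/5040 + 7·x^6/5120 + x^5/120 + 17·x^4/384 + x^3/6 + 3·x^2/8 + x + 3 + O(x^8).
The coefficient of x^7 is 1/5040.

Final answer: 1/5040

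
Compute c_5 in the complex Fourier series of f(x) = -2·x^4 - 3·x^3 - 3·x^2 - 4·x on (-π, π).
Compute the real Fourier coefficients first: a_5 = 204/625 + 16·π^2/25, b_5 = -6·π^2/5 - 164/125.
Then c_5 = (a_5 − i·b_5)/2 = 102/625 + 8·π^2/25 + 82·i/125 + 3·i·π^2/5.

Final answer: 102/625 + 8·π^2/25 + 82·i/125 + 3·i·π^2/5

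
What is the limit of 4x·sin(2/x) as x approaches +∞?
As x → +∞: let u = 2/x → 0⁺; then 4·x·sin(2/x) = 4·2·sin(u)/u → 4·2·1 = 8.
Limit = 8.

Final answer: 8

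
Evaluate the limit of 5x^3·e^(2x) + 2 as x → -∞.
The product is a 0·∞ indeterminate form at x → -∞.
Rewrite the product as 5x^3 / e^(-2x) (an ∞/∞ form) and apply L'Hôpital, or use the standard hierarchy e^(2|x|) ≫ |x^3| as x → -∞.
The indeterminate product → 0, so the limit = 2.

Final answer: 2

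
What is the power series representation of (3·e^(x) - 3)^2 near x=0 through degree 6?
31·x^6/40 + 9·x^5/4 + 21·x^4/4 + 9·x^3 + 9·x^2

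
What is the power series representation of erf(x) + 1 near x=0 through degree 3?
-2·x^3/(3·√(π)) + 2·x/√(π) + 1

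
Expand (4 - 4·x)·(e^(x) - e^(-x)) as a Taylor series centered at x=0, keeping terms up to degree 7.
x^7/630 - x^6/15 + x^5/15 - 4·x^4/3 + 4·x^3/3 - 8·x^2 + 8·x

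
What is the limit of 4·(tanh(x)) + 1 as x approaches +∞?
Evaluate the dominant behaviour as x → +∞; each term tends to a finite value or vanishes.
Limit = 5.

Final answer: 5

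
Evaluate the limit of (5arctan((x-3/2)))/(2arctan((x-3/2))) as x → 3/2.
Both numerator and denominator → 0 as x → 3/2; this is a 0/0 indeterminate form.
Expand each to leading order near x = 3/2: numerator ~ 5·(x - 3/2), denominator ~ 2·(x - 3/2).
The limit of the ratio is 5/2.

Final answer: 5/2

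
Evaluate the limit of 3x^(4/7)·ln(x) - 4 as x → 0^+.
The product is a 0·∞ indeterminate form at x → 0⁺.
Rewrite the product as 3·ln(x) / x^(-4/7) and apply L'Hôpital, or use the standard hierarchy x^(-4/7) ≫ |ln x| as x → 0⁺.
The indeterminate product → 0, so the limit = -4.

Final answer: -4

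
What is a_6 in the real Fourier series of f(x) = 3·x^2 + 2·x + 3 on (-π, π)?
a_6 = (1/π) ∫_{-π}^{π} f(x)·cos(6x) dx.
Evaluate the integral (use parity and integration by parts as needed): a_6 = 1/3.

Final answer: 1/3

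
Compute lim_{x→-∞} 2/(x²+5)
Evaluate the dominant behaviour as x → -∞; each term tends to a finite value or vanishes.
Limit = 0.

Final answer: 0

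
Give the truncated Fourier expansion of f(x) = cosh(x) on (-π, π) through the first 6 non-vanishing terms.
-cos(x)·sinh(π)/π + 2·cos(2·x)·sinh(π)/(5·π) - cos(3·x)·sinh(π)/(5·π) + 2·cos(4·x)·sinh(π)/(17·π) - cos(5·x)·sinh(π)/(13·π) + sinh(π)/π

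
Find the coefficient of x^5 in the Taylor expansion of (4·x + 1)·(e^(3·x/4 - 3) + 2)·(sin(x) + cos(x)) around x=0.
Expand to order 5: (4·x + 1)·(e^(3·x/4 - 3) + 2)·(sin(x) + cos(x)) = x^5·(7/20 - 24131·e^(-3)/40960) + x^4·(-5/4 - 1845·e^(-3)/2048) + x^3·(-13/3 + 743·e^(-3)/384) + x^2·(241·e^(-3)/32 + 7) + x·(23·e^(-3)/4 + 10) + e^(-3) + 2 + O(x^6).
The coefficient of x^5 is 7/20 - 24131·e^(-3)/40960.

Final answer: 7/20 - 24131·e^(-3)/40960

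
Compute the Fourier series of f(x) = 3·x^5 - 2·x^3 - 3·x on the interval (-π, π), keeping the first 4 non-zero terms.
(-124·π^2 + 6·π^4 + 738)·sin(x) + (-3·π^4 - 45/2 + 17·π^2)·sin(2·x) + (-52·π^2/9 + 50/27 + 2·π^4)·sin(3·x) + (-3·π^4/2 + 27/64 + 23·π^2/8)·sin(4·x)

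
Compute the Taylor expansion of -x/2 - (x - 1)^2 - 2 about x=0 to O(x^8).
-x^2 + 3·x/2 - 3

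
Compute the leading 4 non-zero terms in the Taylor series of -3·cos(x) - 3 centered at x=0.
x^6/240 - x^4/8 + 3·x^2/2 - 6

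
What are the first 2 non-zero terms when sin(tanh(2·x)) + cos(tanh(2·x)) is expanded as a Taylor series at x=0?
2·x + 1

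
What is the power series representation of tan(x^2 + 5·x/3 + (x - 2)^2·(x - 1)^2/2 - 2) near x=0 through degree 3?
-2440·x^3/81 + 15·x^2/2 - 13·x/3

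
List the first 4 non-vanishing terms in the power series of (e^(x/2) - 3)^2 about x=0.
x^3/24 - x^2/4 - 2·x + 4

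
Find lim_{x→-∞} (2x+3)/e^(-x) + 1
The quotient is an ∞/∞ indeterminate form as x → -∞.
Compare growth rates of the dominant terms (exponentials ≫ polynomials ≫ logarithms), or apply L'Hôpital's rule; the quotient → 0.
Adding the constant: 0 + 1 = 1. Limit = 1.

Final answer: 1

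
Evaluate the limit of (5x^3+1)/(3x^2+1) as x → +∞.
This is an ∞/∞ indeterminate form as x → +∞.
Divide numerator and denominator by x^3 and let the lower-order terms vanish; the numerator's degree 3 exceeds the denominator's degree 2, so the quotient diverges.
Limit = ∞.

Final answer: ∞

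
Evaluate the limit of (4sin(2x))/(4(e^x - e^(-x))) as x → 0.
Both numerator and denominator → 0 as x → 0; this is a 0/0 indeterminate form.
Expand each to leading order near x = 0: numerator ~ 8·x, denominator ~ 8·x.
The limit of the ratio is 1.

Final answer: 1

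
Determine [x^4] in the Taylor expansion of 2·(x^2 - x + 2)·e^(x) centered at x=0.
Expand to order 4: 2·(x^2 - x + 2)·e^(x) = 5·x^4/6 + 5·x^3/3 + 2·x^2 + 2·x + 4 + O(x^5).
The coefficient of x^4 is 5/6.

Final answer: 5/6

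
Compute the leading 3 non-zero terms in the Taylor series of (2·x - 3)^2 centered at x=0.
4·x^2 - 12·x + 9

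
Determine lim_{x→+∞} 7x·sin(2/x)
As x → +∞: let u = 2/x → 0⁺; then 7·x·sin(2/x) = 7·2·sin(u)/u → 7·2·1 = 14.
Limit = 14.

Final answer: 14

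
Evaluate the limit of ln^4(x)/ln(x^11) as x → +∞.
This is an ∞/∞ indeterminate form as x → +∞.
Write ln(x^11) = 11·ln(x), reducing the quotient to ln^3(x)/11 → ∞.
Limit = ∞.

Final answer: ∞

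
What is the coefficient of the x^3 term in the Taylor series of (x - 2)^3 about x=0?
Expand to order 3: (x - 2)^3 = x^3 - 6·x^2 + 12·x - 8 + O(x^4).
The coefficient of x^3 is 1.

Final answer: 1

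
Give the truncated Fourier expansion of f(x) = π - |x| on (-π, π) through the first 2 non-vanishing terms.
4·cos(x)/π + π/2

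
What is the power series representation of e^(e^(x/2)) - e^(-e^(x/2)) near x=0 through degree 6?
x^6·(e^(-1)/5120 + 203·e/46080) + x^5·(e^(-1)/1920 + 13·e/960) + x^4·(-e^(-1)/384 + 5·e/128) + x^3·(-e^(-1)/48 + 5·e/48) + e·x^2/4 + x·(e^(-1)/2 + e/2) - e^(-1) + e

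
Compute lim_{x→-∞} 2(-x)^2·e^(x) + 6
The product is a 0·∞ indeterminate form at x → -∞.
Rewrite the product as 2(-x)^2 / e^(-x) (an ∞/∞ form) and apply L'Hôpital, or use the standard hierarchy e^(|x|) ≫ |(-x)^2| as x → -∞.
The indeterminate product → 0, so the limit = 6.

Final answer: 6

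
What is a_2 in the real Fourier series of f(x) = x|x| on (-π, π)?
a_2 = (1/π) ∫_{-π}^{π} f(x)·cos(2x) dx.
Evaluate the integral (use parity and integration by parts as needed): a_2 = 0.

Final answer: 0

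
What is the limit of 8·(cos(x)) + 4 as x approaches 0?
Direct substitution at x = 0 gives 12.

Final answer: 12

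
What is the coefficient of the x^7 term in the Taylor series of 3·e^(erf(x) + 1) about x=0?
-e/(7·√(π)) - 4·e/(3·π^(5/2)) + 8·e/(105·π^(7/2)) + 38·e/(15·π^(3/2))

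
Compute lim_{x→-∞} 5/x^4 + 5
Evaluate the dominant behaviour as x → -∞; each term tends to a finite value or vanishes.
Limit = 5.

Final answer: 5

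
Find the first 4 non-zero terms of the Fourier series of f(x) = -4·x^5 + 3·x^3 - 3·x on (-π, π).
(-1002 - 8·π^4 + 166·π^2)·sin(x) + (-23·π^2 + 75/2 + 4·π^4)·sin(2·x) + (-8·π^4/3 - 590/81 + 214·π^2/27)·sin(3·x) + (-4·π^2 + 3 + 2·π^4)·sin(4·x)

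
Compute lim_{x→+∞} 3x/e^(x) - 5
The quotient is an ∞/∞ indeterminate form as x → +∞.
The exponential denominator e^(x) dominates the polynomial numerator (e^x ≫ x as x → ∞), so the quotient → 0.
Adding the constant: 0 - 5 = -5. Limit = -5.

Final answer: -5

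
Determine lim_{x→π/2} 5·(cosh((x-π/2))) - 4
Direct substitution at x = π/2 gives 1.

Final answer: 1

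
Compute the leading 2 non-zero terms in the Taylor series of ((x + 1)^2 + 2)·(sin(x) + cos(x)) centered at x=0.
5·x + 3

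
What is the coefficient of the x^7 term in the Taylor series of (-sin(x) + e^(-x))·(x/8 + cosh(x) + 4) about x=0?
Expand to order 7: (-sin(x) + e^(-x))·(x/8 + cosh(x) + 4) = -7·x^7/640 + 23·x^6/480 - 31·x^5/192 + x^4/2 - 15·x^3/16 + 11·x^2/4 - 79·x/8 + 5 + O(x^8).
The coefficient of x^7 is -7/640.

Final answer: -7/640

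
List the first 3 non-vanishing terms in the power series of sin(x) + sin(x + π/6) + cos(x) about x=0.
-3·x^2/4 + x·(√(3)/2 + 1) + 3/2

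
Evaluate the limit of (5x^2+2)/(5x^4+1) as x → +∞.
This is an ∞/∞ indeterminate form as x → +∞.
Divide numerator and denominator by x^4 and let the lower-order terms vanish; the numerator's degree 2 is below the denominator's degree 4, so the quotient → 0.
Limit = 0.

Final answer: 0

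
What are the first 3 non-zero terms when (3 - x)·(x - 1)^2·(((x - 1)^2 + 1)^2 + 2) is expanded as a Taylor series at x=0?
110·x^2 - 66·x + 18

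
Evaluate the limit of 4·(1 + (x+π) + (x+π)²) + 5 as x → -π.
Direct substitution at x = -π gives 9.

Final answer: 9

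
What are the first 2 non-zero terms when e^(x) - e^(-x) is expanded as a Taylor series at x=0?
x^3/3 + 2·x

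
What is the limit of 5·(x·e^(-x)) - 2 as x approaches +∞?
Evaluate the dominant behaviour as x → +∞; each term tends to a finite value or vanishes.
Limit = -2.

Final answer: -2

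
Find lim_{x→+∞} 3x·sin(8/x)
As x → +∞: let u = 8/x → 0⁺; then 3·x·sin(8/x) = 3·8·sin(u)/u → 3·8·1 = 24.
Limit = 24.

Final answer: 24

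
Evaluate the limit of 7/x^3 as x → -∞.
Evaluate the dominant behaviour as x → -∞; each term tends to a finite value or vanishes.
Limit = 0.

Final answer: 0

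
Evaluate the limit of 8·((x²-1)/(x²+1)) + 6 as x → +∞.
Evaluate the dominant behaviour as x → +∞; each term tends to a finite value or vanishes.
Limit = 14.

Final answer: 14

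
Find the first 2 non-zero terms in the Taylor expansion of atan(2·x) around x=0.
-8·x^3/3 + 2·x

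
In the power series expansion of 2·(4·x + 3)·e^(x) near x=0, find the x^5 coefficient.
Expand to order 5: 2·(4·x + 3)·e^(x) = 23·x^5/60 + 19·x^4/12 + 5·x^3 + 11·x^2 + 14·x + 6 + O(x^6).
The coefficient of x^5 is 23/60.

Final answer: 23/60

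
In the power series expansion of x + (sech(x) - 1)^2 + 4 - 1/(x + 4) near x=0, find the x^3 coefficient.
Expand to order 3: x + (sech(x) - 1)^2 + 4 - 1/(x + 4) = x^3/256 - x^2/64 + 17·x/16 + 15/4 + O(x^4).
The coefficient of x^3 is 1/256.

Final answer: 1/256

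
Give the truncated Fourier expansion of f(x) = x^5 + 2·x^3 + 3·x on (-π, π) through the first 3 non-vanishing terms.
(-36·π^2 + 2·π^4 + 222)·sin(x) + (-π^4 - 15/2 + 3·π^2)·sin(2·x) + (-4·π^2/27 + 170/81 + 2·π^4/3)·sin(3·x)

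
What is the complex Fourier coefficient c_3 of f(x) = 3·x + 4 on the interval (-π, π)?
Compute the real Fourier coefficients first: a_3 = 0, b_3 = 2.
Then c_3 = (a_3 − i·b_3)/2 = -i.

Final answer: -i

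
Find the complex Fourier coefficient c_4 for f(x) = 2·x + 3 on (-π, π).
Compute the real Fourier coefficients first: a_4 = 0, b_4 = -1.
Then c_4 = (a_4 − i·b_4)/2 = i/2.

Final answer: i/2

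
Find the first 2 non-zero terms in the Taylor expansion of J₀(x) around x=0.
1 - x^2/4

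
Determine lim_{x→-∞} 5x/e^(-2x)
This is an ∞/∞ indeterminate form as x → -∞.
Compare growth rates of the dominant terms (exponentials ≫ polynomials ≫ logarithms), or apply L'Hôpital's rule; the quotient → 0.
Limit = 0.

Final answer: 0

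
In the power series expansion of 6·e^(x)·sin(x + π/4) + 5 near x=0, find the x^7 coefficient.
Expand to order 7: 6·e^(x)·sin(x + π/4) + 5 = -√(2)·x^6/30 - √(2)·x^5/5 - √(2)·x^4/2 + 3·√(2)·x^2 + 6·√(2)·x + 3·√(2) + 5 + O(x^8).
The coefficient of x^7 is 0.

Final answer: 0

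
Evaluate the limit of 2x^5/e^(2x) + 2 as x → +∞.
The quotient is an ∞/∞ indeterminate form as x → +∞.
The exponential denominator e^(2x) dominates the polynomial numerator (e^x ≫ x^5 as x → ∞), so the quotient → 0.
Adding the constant: 0 + 2 = 2. Limit = 2.

Final answer: 2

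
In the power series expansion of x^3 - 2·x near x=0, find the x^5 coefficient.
Expand to order 5: x^3 - 2·x = x^3 - 2·x + O(x^6).
The coefficient of x^5 is 0.

Final answer: 0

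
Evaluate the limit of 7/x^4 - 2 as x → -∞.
Evaluate the dominant behaviour as x → -∞; each term tends to a finite value or vanishes.
Limit = -2.

Final answer: -2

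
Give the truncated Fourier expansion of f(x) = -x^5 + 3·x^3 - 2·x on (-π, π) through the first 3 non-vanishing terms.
(-280 - 2·π^4 + 46·π^2)·sin(x) + (-8·π^2 + 14 + π^4)·sin(2·x) + (-2·π^4/3 - 296/81 + 94·π^2/27)·sin(3·x)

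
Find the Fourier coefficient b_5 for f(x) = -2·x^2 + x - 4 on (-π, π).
b_5 = (1/π) ∫_{-π}^{π} f(x)·sin(5x) dx.
Evaluate the integral (use parity and integration by parts as needed): b_5 = 2/5.

Final answer: 2/5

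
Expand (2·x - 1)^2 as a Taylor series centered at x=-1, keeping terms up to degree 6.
9 - 12·(x + 1) + 4·(x + 1)^2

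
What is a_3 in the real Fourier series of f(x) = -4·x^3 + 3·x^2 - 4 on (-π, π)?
a_3 = (1/π) ∫_{-π}^{π} f(x)·cos(3x) dx.
Evaluate the integral (use parity and integration by parts as needed): a_3 = -4/3.

Final answer: -4/3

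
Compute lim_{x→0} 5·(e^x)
Direct substitution at x = 0 gives 5.

Final answer: 5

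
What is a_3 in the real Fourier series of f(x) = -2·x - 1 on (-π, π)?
a_3 = (1/π) ∫_{-π}^{π} f(x)·cos(3x) dx.
Evaluate the integral (use parity and integration by parts as needed): a_3 = 0.

Final answer: 0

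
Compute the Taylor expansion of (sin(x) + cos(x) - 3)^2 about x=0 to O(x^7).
x^6/120 + 13·x^5/60 - x^4/4 - x^3/3 + 3·x^2 - 4·x + 4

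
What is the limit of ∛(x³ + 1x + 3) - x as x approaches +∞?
This is an ∞ − ∞ indeterminate form.
Multiply by (A² + AB + B²)/(A² + AB + B²) where A = ∛(x³+1x + 3), B = x to use A³ − B³ = (A−B)(A²+AB+B²); the x³ terms cancel, leaving (1x + 3)/(A²+AB+B²) with denominator ~ 3x², so the limit is 0.
Limit = 0.

Final answer: 0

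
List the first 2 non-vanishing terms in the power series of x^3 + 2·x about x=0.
x^3 + 2·x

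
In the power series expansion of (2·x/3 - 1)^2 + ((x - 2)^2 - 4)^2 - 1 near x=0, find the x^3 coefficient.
Expand to order 3: (2·x/3 - 1)^2 + ((x - 2)^2 - 4)^2 - 1 = -8·x^3 + 148·x^2/9 - 4·x/3 + O(x^4).
The coefficient of x^3 is -8.

Final answer: -8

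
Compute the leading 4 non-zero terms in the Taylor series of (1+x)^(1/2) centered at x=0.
x^3/16 - x^2/8 + x/2 + 1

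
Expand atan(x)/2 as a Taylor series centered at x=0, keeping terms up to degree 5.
x^5/10 - x^3/6 + x/2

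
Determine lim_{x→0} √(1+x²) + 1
Direct substitution at x = 0 gives 2.

Final answer: 2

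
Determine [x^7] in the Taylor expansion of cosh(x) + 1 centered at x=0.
Expand to order 7: cosh(x) + 1 = x^6/720 + x^4/24 + x^2/2 + 2 + O(x^8).
The coefficient of x^7 is 0.

Final answer: 0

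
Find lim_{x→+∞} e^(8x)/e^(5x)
This is an ∞/∞ indeterminate form as x → +∞.
Rewrite e^(8x)/e^(5x) = e^((8−5)x) = e^(3x); the exponent coefficient is 3 > 0 so e^(3x) → ∞.
Limit = ∞.

Final answer: ∞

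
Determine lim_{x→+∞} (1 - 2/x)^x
As x → +∞: this is the defining limit (1 - 2/x)^x → e^(-2).
Limit = e^(-2).

Final answer: e^(-2)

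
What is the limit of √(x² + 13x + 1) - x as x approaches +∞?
This is an ∞ − ∞ indeterminate form.
Multiply and divide by the conjugate √(x²+13x + 1) + x; the x² terms cancel, leaving (13x + 1)/(√(x²+13x + 1)+x) → 13/2.
Limit = 13/2.

Final answer: 13/2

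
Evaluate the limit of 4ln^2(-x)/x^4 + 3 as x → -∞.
The quotient is an ∞/∞ indeterminate form as x → -∞.
Compare growth rates of the dominant terms (exponentials ≫ polynomials ≫ logarithms), or apply L'Hôpital's rule; the quotient → 0.
Adding the constant: 0 + 3 = 3. Limit = 3.

Final answer: 3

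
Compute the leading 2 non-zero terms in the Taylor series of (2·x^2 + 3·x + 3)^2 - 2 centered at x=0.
18·x + 7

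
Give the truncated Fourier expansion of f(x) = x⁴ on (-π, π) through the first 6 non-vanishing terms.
(48 - 8·π^2)·cos(x) + (-3 + 2·π^2)·cos(2·x) + (16/27 - 8·π^2/9)·cos(3·x) + (-3/16 + π^2/2)·cos(4·x) + (48/625 - 8·π^2/25)·cos(5·x) + π^4/5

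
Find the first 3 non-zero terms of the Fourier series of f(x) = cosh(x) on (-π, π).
-cos(x)·sinh(π)/π + 2·cos(2·x)·sinh(π)/(5·π) + sinh(π)/π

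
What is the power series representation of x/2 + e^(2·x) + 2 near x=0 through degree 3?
4·x^3/3 + 2·x^2 + 5·x/2 + 3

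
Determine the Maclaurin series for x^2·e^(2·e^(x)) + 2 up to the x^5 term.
11·x^5·e^(2)/3 + 3·x^4·e^(2) + 2·x^3·e^(2) + x^2·e^(2) + 2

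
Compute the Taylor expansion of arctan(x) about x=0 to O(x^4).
-x^3/3 + x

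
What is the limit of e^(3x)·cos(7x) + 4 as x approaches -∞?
Evaluate the dominant behaviour as x → -∞; each term tends to a finite value or vanishes.
Limit = 4.

Final answer: 4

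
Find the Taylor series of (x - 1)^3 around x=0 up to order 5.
x^3 - 3·x^2 + 3·x - 1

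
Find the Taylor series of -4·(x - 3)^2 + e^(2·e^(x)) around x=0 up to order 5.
227·x^5·e^(2)/60 + 47·x^4·e^(2)/12 + 11·x^3·e^(2)/3 + x^2·(-4 + 3·e^(2)) + x·(2·e^(2) + 24) - 36 + e^(2)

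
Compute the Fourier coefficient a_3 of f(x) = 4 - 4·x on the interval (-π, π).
a_3 = (1/π) ∫_{-π}^{π} f(x)·cos(3x) dx.
Evaluate the integral (use parity and integration by parts as needed): a_3 = 0.

Final answer: 0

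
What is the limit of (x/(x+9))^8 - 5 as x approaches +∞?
As x → +∞: x/(x+9) = 1/(1 + 9/x) → 1, and the 8th power of a limit-1 base also → 1; with the additive constant, 1 - 5 = -4.
Limit = -4.

Final answer: -4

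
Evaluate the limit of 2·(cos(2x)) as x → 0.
Direct substitution at x = 0 gives 2.

Final answer: 2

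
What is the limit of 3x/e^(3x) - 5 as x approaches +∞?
The quotient is an ∞/∞ indeterminate form as x → +∞.
The exponential denominator e^(3x) dominates the polynomial numerator (e^x ≫ x as x → ∞), so the quotient → 0.
Adding the constant: 0 - 5 = -5. Limit = -5.

Final answer: -5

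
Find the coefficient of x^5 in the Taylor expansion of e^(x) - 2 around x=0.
Expand to order 5: e^(x) - 2 = x^5/120 + x^4/24 + x^3/6 + x^2/2 + x - 1 + O(x^6).
The coefficient of x^5 is 1/120.

Final answer: 1/120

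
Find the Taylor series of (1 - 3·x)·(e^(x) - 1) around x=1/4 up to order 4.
-1/4 + e^(1/4)/4 + (3 - 11·e^(1/4)/4)·(x - 1/4) - 23·e^(1/4)·(x - 1/4)^2/8 - 35·e^(1/4)·(x - 1/4)^3/24 - 47·e^(1/4)·(x - 1/4)^4/96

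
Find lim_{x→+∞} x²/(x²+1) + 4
Evaluate the dominant behaviour as x → +∞; each term tends to a finite value or vanishes.
Limit = 5.

Final answer: 5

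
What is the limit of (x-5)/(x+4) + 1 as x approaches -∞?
Evaluate the dominant behaviour as x → -∞; each term tends to a finite value or vanishes.
Limit = 2.

Final answer: 2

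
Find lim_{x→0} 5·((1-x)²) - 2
Direct substitution at x = 0 gives 3.

Final answer: 3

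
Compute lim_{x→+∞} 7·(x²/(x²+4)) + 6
Evaluate the dominant behaviour as x → +∞; each term tends to a finite value or vanishes.
Limit = 13.

Final answer: 13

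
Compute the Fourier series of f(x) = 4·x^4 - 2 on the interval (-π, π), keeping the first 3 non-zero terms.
(192 - 32·π^2)·cos(x) + (-12 + 8·π^2)·cos(2·x) - 2 + 4·π^4/5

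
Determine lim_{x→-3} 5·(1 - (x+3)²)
Direct substitution at x = -3 gives 5.

Final answer: 5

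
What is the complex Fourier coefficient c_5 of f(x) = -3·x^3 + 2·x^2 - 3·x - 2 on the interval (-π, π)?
Compute the real Fourier coefficients first: a_5 = -8/25, b_5 = -6·π^2/5 - 114/125.
Then c_5 = (a_5 − i·b_5)/2 = -4/25 + 57·i/125 + 3·i·π^2/5.

Final answer: -4/25 + 57·i/125 + 3·i·π^2/5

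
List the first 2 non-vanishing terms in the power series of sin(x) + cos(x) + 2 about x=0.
x + 3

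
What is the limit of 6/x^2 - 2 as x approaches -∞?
Evaluate the dominant behaviour as x → -∞; each term tends to a finite value or vanishes.
Limit = -2.

Final answer: -2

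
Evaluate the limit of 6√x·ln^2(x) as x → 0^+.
This is a 0·∞ indeterminate form at x → 0⁺.
Rewrite the product as 6·ln^2(x) / x^(-1/2) and apply L'Hôpital, or use the standard hierarchy x^(-1/2) ≫ |ln x|^2 as x → 0⁺.
The indeterminate product → 0, so the limit = 0.

Final answer: 0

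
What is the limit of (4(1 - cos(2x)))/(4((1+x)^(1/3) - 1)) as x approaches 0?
Both numerator and denominator → 0 as x → 0; this is a 0/0 indeterminate form.
Expand each to leading order near x = 0: numerator ~ 8·x^2, denominator ~ 4·x/3.
The limit of the ratio is 0.

Final answer: 0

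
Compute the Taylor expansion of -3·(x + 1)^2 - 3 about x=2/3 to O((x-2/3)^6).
-34/3 - 10·(x - 2/3) - 3·(x - 2/3)^2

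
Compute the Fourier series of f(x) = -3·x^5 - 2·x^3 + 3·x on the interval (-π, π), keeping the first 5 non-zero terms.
(-690 - 6·π^4 + 116·π^2)·sin(x) + (-13·π^2 + 33/2 + 3·π^4)·sin(2·x) + (-2·π^4 - 2/27 + 28·π^2/9)·sin(3·x) + (-7·π^2/8 - 75/64 + 3·π^4/2)·sin(4·x) + (-6·π^4/5 + 726/625 + 4·π^2/25)·sin(5·x)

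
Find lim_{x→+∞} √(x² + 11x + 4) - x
This is an ∞ − ∞ indeterminate form.
Multiply and divide by the conjugate √(x²+11x + 4) + x; the x² terms cancel, leaving (11x + 4)/(√(x²+11x + 4)+x) → 11/2.
Limit = 11/2.

Final answer: 11/2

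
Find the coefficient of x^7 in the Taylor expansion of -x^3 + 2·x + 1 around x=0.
Expand to order 7: -x^3 + 2·x + 1 = -x^3 + 2·x + 1 + O(x^8).
The coefficient of x^7 is 0.

Final answer: 0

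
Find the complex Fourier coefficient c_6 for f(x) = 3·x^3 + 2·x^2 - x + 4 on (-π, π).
Compute the real Fourier coefficients first: a_6 = 2/9, b_6 = 1/2 - π^2.
Then c_6 = (a_6 − i·b_6)/2 = 1/9 - i/4 + i·π^2/2.

Final answer: 1/9 - i/4 + i·π^2/2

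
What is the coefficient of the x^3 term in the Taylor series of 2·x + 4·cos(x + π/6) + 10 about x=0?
Expand to order 3: 2·x + 4·cos(x + π/6) + 10 = x^3/3 - √(3)·x^2 + 2·√(3) + 10 + O(x^4).
The coefficient of x^3 is 1/3.

Final answer: 1/3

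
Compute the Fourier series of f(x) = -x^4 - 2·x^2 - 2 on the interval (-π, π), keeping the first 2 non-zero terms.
(-40 + 8·π^2)·cos(x) - π^4/5 - 2·π^2/3 - 2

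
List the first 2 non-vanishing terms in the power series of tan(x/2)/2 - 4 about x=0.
x/4 - 4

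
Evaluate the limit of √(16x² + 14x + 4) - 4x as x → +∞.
As x → +∞: multiply by the conjugate to get (14x+4)/(√(16x²+14x+4)+4x); the denominator ~ 8x, so the limit is 14/8 = 7/4.
Limit = 7/4.

Final answer: 7/4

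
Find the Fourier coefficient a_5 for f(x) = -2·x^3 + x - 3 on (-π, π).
a_5 = (1/π) ∫_{-π}^{π} f(x)·cos(5x) dx.
Evaluate the integral (use parity and integration by parts as needed): a_5 = 0.

Final answer: 0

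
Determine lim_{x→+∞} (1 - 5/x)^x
As x → +∞: this is the defining limit (1 - 5/x)^x → e^(-5).
Limit = e^(-5).

Final answer: e^(-5)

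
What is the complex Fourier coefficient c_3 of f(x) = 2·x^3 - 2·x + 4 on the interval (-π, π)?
Compute the real Fourier coefficients first: a_3 = 0, b_3 = -20/9 + 4·π^2/3.
Then c_3 = (a_3 − i·b_3)/2 = -2·i·π^2/3 + 10·i/9.

Final answer: -2·i·π^2/3 + 10·i/9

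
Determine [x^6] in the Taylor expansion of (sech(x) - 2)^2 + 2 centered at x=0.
Expand to order 6: (sech(x) - 2)^2 + 2 = -7·x^6/180 - x^4/6 + x^2 + 3 + O(x^7).
The coefficient of x^6 is -7/180.

Final answer: -7/180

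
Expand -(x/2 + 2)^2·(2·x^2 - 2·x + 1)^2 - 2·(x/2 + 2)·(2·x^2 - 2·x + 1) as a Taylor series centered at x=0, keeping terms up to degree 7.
-x^6 - 6·x^5 - 2·x^4 + 15·x^3 - 121·x^2/4 + 21·x - 8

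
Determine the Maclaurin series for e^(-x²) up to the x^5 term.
x^4/2 - x^2 + 1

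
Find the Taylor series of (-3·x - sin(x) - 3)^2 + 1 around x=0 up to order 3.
-x^3 + 16·x^2 + 24·x + 10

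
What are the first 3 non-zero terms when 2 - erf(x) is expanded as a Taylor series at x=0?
2·x^3/(3·√(π)) - 2·x/√(π) + 2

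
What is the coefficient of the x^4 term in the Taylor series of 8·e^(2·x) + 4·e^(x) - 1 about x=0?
Expand to order 4: 8·e^(2·x) + 4·e^(x) - 1 = 11·x^4/2 + 34·x^3/3 + 18·x^2 + 20·x + 11 + O(x^5).
The coefficient of x^4 is 11/2.

Final answer: 11/2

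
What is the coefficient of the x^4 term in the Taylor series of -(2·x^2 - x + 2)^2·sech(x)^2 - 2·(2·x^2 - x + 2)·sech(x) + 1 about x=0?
Expand to order 4: -(2·x^2 - x + 2)^2·sech(x)^2 - 2·(2·x^2 - x + 2)·sech(x) + 1 = 7·x^4/2 - x^3 - 7·x^2 + 6·x - 7 + O(x^5).
The coefficient of x^4 is 7/2.

Final answer: 7/2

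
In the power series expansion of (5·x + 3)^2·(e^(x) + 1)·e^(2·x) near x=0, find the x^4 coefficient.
2991/8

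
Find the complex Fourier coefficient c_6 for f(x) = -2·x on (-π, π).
Compute the real Fourier coefficients first: a_6 = 0, b_6 = 2/3.
Then c_6 = (a_6 − i·b_6)/2 = -i/3.

Final answer: -i/3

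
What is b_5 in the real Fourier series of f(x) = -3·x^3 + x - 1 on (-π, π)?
b_5 = (1/π) ∫_{-π}^{π} f(x)·sin(5x) dx.
Evaluate the integral (use parity and integration by parts as needed): b_5 = 86/125 - 6·π^2/5.

Final answer: 86/125 - 6·π^2/5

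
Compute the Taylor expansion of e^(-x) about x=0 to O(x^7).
x^6/720 - x^5/120 + x^4/24 - x^3/6 + x^2/2 - x + 1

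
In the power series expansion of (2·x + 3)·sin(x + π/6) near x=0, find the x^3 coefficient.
Expand to order 3: (2·x + 3)·sin(x + π/6) = x^3·(-1/2 - √(3)/4) + x^2·(-3/4 + √(3)) + x·(1 + 3·√(3)/2) + 3/2 + O(x^4).
The coefficient of x^3 is -1/2 - √(3)/4.

Final answer: -1/2 - √(3)/4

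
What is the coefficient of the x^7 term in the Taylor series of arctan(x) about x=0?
Expand to order 7: arctan(x) = -x^7/7 + x^5/5 - x^3/3 + x + O(x^8).
The coefficient of x^7 is -1/7.

Final answer: -1/7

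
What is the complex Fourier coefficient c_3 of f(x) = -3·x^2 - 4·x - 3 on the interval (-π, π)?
Compute the real Fourier coefficients first: a_3 = 4/3, b_3 = -8/3.
Then c_3 = (a_3 − i·b_3)/2 = 2/3 + 4·i/3.

Final answer: 2/3 + 4·i/3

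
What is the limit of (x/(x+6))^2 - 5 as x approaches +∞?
As x → +∞: x/(x+6) = 1/(1 + 6/x) → 1, and the 2nd power of a limit-1 base also → 1; with the additive constant, 1 - 5 = -4.
Limit = -4.

Final answer: -4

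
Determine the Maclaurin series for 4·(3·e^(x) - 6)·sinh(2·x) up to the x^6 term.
91·x^6/15 + 29·x^5/5 + 20·x^4 - 4·x^3 + 24·x^2 - 24·x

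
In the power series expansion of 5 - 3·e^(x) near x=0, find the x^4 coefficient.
Expand to order 4: 5 - 3·e^(x) = -x^4/8 - x^3/2 - 3·x^2/2 - 3·x + 2 + O(x^5).
The coefficient of x^4 is -1/8.

Final answer: -1/8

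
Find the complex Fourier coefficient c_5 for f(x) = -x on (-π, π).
Compute the real Fourier coefficients first: a_5 = 0, b_5 = -2/5.
Then c_5 = (a_5 − i·b_5)/2 = i/5.

Final answer: i/5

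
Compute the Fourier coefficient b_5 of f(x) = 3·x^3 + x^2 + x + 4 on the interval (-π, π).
b_5 = (1/π) ∫_{-π}^{π} f(x)·sin(5x) dx.
Evaluate the integral (use parity and integration by parts as needed): b_5 = 14/125 + 6·π^2/5.

Final answer: 14/125 + 6·π^2/5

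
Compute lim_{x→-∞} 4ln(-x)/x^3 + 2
The quotient is an ∞/∞ indeterminate form as x → -∞.
Compare growth rates of the dominant terms (exponentials ≫ polynomials ≫ logarithms), or apply L'Hôpital's rule; the quotient → 0.
Adding the constant: 0 + 2 = 2. Limit = 2.

Final answer: 2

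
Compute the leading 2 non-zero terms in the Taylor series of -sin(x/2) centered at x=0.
x^3/48 - x/2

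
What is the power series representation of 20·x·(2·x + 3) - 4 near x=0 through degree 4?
40·x^2 + 60·x - 4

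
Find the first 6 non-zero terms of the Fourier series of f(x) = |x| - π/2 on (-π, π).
-4·cos(x)/π - 4·cos(3·x)/(9·π) - 4·cos(5·x)/(25·π) - 4·cos(7·x)/(49·π) - 4·cos(9·x)/(81·π) - 4·cos(11·x)/(121·π)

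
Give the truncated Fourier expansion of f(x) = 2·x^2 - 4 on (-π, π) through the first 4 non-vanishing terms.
-8·cos(x) + 2·cos(2·x) - 8·cos(3·x)/9 - 4 + 2·π^2/3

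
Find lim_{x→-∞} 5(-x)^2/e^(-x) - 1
The quotient is an ∞/∞ indeterminate form as x → -∞.
Compare growth rates of the dominant terms (exponentials ≫ polynomials ≫ logarithms), or apply L'Hôpital's rule; the quotient → 0.
Adding the constant: 0 - 1 = -1. Limit = -1.

Final answer: -1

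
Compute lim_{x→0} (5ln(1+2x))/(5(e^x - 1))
Both numerator and denominator → 0 as x → 0; this is a 0/0 indeterminate form.
Expand each to leading order near x = 0: numerator ~ 10·x, denominator ~ 5·x.
The limit of the ratio is 2.

Final answer: 2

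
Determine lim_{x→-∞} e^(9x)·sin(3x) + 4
Evaluate the dominant behaviour as x → -∞; each term tends to a finite value or vanishes.
Limit = 4.

Final answer: 4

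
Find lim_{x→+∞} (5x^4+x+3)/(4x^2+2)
This is an ∞/∞ indeterminate form as x → +∞.
Divide numerator and denominator by x^4 and let the lower-order terms vanish; the numerator's degree 4 exceeds the denominator's degree 2, so the quotient diverges.
Limit = ∞.

Final answer: ∞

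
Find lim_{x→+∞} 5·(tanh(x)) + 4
Evaluate the dominant behaviour as x → +∞; each term tends to a finite value or vanishes.
Limit = 9.

Final answer: 9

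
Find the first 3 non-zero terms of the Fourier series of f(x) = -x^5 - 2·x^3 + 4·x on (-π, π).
(-208 - 2·π^4 + 36·π^2)·sin(x) + (-3·π^2 + 1/2 + π^4)·sin(2·x) + (-2·π^4/3 + 4·π^2/27 + 208/81)·sin(3·x)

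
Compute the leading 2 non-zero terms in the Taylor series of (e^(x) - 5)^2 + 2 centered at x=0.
18 - 8·x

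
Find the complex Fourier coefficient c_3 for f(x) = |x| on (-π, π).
Compute the real Fourier coefficients first: a_3 = -4/(9·π), b_3 = 0.
Then c_3 = (a_3 − i·b_3)/2 = -2/(9·π).

Final answer: -2/(9·π)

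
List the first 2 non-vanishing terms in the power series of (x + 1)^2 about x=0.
2·x + 1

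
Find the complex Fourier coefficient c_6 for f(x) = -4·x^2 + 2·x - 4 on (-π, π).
Compute the real Fourier coefficients first: a_6 = -4/9, b_6 = -2/3.
Then c_6 = (a_6 − i·b_6)/2 = -2/9 + i/3.

Final answer: -2/9 + i/3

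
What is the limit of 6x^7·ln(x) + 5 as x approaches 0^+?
The product is a 0·∞ indeterminate form at x → 0⁺.
Rewrite the product as 6·ln(x) / x^(-7) and apply L'Hôpital, or use the standard hierarchy x^(-7) ≫ |ln x| as x → 0⁺.
The indeterminate product → 0, so the limit = 5.

Final answer: 5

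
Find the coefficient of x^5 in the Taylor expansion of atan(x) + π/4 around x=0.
Expand to order 5: atan(x) + π/4 = x^5/5 - x^3/3 + x + π/4 + O(x^6).
The coefficient of x^5 is 1/5.

Final answer: 1/5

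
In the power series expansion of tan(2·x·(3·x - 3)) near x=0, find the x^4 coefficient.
Expand to order 4: tan(2·x·(3·x - 3)) = 216·x^4 - 72·x^3 + 6·x^2 - 6·x + O(x^5).
The coefficient of x^4 is 216.

Final answer: 216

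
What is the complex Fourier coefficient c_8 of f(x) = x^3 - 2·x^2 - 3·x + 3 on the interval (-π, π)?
Compute the real Fourier coefficients first: a_8 = -1/8, b_8 = 99/128 - π^2/4.
Then c_8 = (a_8 − i·b_8)/2 = -1/16 - 99·i/256 + i·π^2/8.

Final answer: -1/16 - 99·i/256 + i·π^2/8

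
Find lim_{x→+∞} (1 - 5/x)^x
As x → +∞: this is the defining limit (1 - 5/x)^x → e^(-5).
Limit = e^(-5).

Final answer: e^(-5)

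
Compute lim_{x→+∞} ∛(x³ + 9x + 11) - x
This is an ∞ − ∞ indeterminate form.
Multiply by (A² + AB + B²)/(A² + AB + B²) where A = ∛(x³+9x + 11), B = x to use A³ − B³ = (A−B)(A²+AB+B²); the x³ terms cancel, leaving (9x + 11)/(A²+AB+B²) with denominator ~ 3x², so the limit is 0.
Limit = 0.

Final answer: 0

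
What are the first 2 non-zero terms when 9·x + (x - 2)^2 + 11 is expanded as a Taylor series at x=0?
5·x + 15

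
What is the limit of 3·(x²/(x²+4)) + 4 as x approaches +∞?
Evaluate the dominant behaviour as x → +∞; each term tends to a finite value or vanishes.
Limit = 7.

Final answer: 7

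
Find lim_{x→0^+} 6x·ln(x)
This is a 0·∞ indeterminate form at x → 0⁺.
Rewrite the product as 6·ln(x) / x^(-1) and apply L'Hôpital, or use the standard hierarchy x^(-1) ≫ |ln x| as x → 0⁺.
The indeterminate product → 0, so the limit = 0.

Final answer: 0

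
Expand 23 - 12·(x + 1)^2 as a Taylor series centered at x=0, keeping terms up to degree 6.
-12·x^2 - 24·x + 11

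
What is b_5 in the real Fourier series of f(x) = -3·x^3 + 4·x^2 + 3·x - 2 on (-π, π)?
b_5 = (1/π) ∫_{-π}^{π} f(x)·sin(5x) dx.
Evaluate the integral (use parity and integration by parts as needed): b_5 = 186/125 - 6·π^2/5.

Final answer: 186/125 - 6·π^2/5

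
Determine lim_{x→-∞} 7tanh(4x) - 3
Evaluate the dominant behaviour as x → -∞; each term tends to a finite value or vanishes.
Limit = -10.

Final answer: -10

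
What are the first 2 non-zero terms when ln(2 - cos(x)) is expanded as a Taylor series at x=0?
-x^4/6 + x^2/2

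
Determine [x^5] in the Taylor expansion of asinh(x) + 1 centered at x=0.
Expand to order 5: asinh(x) + 1 = 3·x^5/40 - x^3/6 + x + 1 + O(x^6).
The coefficient of x^5 is 3/40.

Final answer: 3/40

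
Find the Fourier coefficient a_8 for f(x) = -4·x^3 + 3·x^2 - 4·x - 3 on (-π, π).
a_8 = (1/π) ∫_{-π}^{π} f(x)·cos(8x) dx.
Evaluate the integral (use parity and integration by parts as needed): a_8 = 3/16.

Final answer: 3/16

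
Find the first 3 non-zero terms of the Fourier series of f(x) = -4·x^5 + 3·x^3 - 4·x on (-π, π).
(-1004 - 8·π^4 + 166·π^2)·sin(x) + (-23·π^2 + 77/2 + 4·π^4)·sin(2·x) + (-8·π^4/3 - 644/81 + 214·π^2/27)·sin(3·x)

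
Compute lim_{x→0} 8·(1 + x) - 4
Direct substitution at x = 0 gives 4.

Final answer: 4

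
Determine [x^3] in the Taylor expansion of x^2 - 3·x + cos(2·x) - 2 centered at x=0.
Expand to order 3: x^2 - 3·x + cos(2·x) - 2 = -x^2 - 3·x - 1 + O(x^4).
The coefficient of x^3 is 0.

Final answer: 0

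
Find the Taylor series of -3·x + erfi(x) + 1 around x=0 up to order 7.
x^7/(21·√(π)) + x^5/(5·√(π)) + 2·x^3/(3·√(π)) + x·(-3 + 2/√(π)) + 1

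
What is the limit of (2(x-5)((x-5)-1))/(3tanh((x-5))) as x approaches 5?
Both numerator and denominator → 0 as x → 5; this is a 0/0 indeterminate form.
Expand each to leading order near x = 5: numerator ~ -2·(x - 5), denominator ~ 3·(x - 5).
The limit of the ratio is -2/3.

Final answer: -2/3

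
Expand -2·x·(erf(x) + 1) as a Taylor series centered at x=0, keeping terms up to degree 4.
4·x^4/(3·√(π)) - 4·x^2/√(π) - 2·x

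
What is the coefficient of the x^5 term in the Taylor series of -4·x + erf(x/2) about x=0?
Expand to order 5: -4·x + erf(x/2) = x^5/(160·√(π)) - x^3/(12·√(π)) + x·(-4 + 1/√(π)) + O(x^6).
The coefficient of x^5 is 1/(160·√(π)).

Final answer: 1/(160·√(π))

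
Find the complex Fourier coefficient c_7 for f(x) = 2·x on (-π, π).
Compute the real Fourier coefficients first: a_7 = 0, b_7 = 4/7.
Then c_7 = (a_7 − i·b_7)/2 = -2·i/7.

Final answer: -2·i/7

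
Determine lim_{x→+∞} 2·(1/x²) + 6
Evaluate the dominant behaviour as x → +∞; each term tends to a finite value or vanishes.
Limit = 6.

Final answer: 6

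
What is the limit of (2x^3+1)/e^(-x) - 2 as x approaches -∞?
The quotient is an ∞/∞ indeterminate form as x → -∞.
Compare growth rates of the dominant terms (exponentials ≫ polynomials ≫ logarithms), or apply L'Hôpital's rule; the quotient → 0.
Adding the constant: 0 - 2 = -2. Limit = -2.

Final answer: -2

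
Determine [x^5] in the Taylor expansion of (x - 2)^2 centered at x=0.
Expand to order 5: (x - 2)^2 = x^2 - 4·x + 4 + O(x^6).
The coefficient of x^5 is 0.

Final answer: 0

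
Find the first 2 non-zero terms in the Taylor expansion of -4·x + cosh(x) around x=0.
1 - 4·x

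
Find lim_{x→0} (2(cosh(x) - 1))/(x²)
Both numerator and denominator → 0 as x → 0; this is a 0/0 indeterminate form.
Expand each to leading order near x = 0: numerator ~ x^2, denominator ~ x^2.
The limit of the ratio is 1.

Final answer: 1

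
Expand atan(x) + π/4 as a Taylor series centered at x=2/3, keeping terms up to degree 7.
atan(2/3) + π/4 + 9·(x - 2/3)/13 - 54·(x - 2/3)^2/169 + 81·(x - 2/3)^3/2197 + 2430·(x - 2/3)^4/28561 - 145071·(x - 2/3)^5/1856465 + 100602·(x - 2/3)^6/4826809 + 9729963·(x - 2/3)^7/439239619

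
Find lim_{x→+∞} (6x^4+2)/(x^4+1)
This is an ∞/∞ indeterminate form as x → +∞.
Divide numerator and denominator by x^4 and let the lower-order terms vanish; the leading terms give 6/1 = 6.
Limit = 6.

Final answer: 6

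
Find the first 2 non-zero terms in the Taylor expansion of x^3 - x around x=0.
x^3 - x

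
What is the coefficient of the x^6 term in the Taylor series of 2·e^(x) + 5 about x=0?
Expand to order 6: 2·e^(x) + 5 = x^6/360 + x^5/60 + x^4/12 + x^3/3 + x^2 + 2·x + 7 + O(x^7).
The coefficient of x^6 is 1/360.

Final answer: 1/360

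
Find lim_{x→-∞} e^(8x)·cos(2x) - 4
Evaluate the dominant behaviour as x → -∞; each term tends to a finite value or vanishes.
Limit = -4.

Final answer: -4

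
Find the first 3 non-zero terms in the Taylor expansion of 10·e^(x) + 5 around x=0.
5·x^2 + 10·x + 15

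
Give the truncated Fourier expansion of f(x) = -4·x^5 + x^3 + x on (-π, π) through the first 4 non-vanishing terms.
(-970 - 8·π^4 + 162·π^2)·sin(x) + (-21·π^2 + 61/2 + 4·π^4)·sin(2·x) + (-8·π^4/3 - 302/81 + 178·π^2/27)·sin(3·x) + (-3·π^2 + 5/8 + 2·π^4)·sin(4·x)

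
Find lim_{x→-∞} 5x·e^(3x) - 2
The product is a 0·∞ indeterminate form at x → -∞.
Rewrite the product as 5x / e^(-3x) (an ∞/∞ form) and apply L'Hôpital, or use the standard hierarchy e^(3|x|) ≫ |x| as x → -∞.
The indeterminate product → 0, so the limit = -2.

Final answer: -2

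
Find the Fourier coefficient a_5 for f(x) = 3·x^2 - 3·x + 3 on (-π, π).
a_5 = (1/π) ∫_{-π}^{π} f(x)·cos(5x) dx.
Evaluate the integral (use parity and integration by parts as needed): a_5 = -12/25.

Final answer: -12/25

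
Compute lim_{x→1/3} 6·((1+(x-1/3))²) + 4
Direct substitution at x = 1/3 gives 10.

Final answer: 10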